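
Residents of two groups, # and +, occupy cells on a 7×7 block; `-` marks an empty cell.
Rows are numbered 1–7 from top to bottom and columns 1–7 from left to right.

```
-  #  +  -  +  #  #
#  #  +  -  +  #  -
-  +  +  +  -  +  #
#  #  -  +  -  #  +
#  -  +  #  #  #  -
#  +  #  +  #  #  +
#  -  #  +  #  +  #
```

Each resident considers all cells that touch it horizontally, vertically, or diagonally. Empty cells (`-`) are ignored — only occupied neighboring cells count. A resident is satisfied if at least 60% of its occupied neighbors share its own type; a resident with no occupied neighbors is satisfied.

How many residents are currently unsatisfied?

23

Row 1: (1,2)# 2/4 ✗ · (1,3)+ 1/3 ✗ · (1,5)+ 1/3 ✗ · (1,6)# 2/4 ✗ · (1,7)# 2/2 ✓
Row 2: (2,1)# 2/3 ✓ · (2,2)# 2/6 ✗ · (2,3)+ 4/6 ✓ · (2,5)+ 3/5 ✓ · (2,6)# 3/6 ✗
Row 3: (3,2)+ 2/6 ✗ · (3,3)+ 4/6 ✓ · (3,4)+ 4/4 ✓ · (3,6)+ 2/5 ✗ · (3,7)# 2/4 ✗
Row 4: (4,1)# 2/3 ✓ · (4,2)# 2/5 ✗ · (4,4)+ 3/5 ✓ · (4,6)# 3/5 ✓ · (4,7)+ 1/4 ✗
Row 5: (5,1)# 3/4 ✓ · (5,3)+ 3/6 ✗ · (5,4)# 3/6 ✗ · (5,5)# 5/7 ✓ · (5,6)# 4/6 ✓
Row 6: (6,1)# 2/3 ✓ · (6,2)+ 1/6 ✗ · (6,3)# 2/6 ✗ · (6,4)+ 2/8 ✗ · (6,5)# 5/8 ✓ · (6,6)# 5/7 ✓ · (6,7)+ 1/4 ✗
Row 7: (7,1)# 1/2 ✗ · (7,3)# 1/4 ✗ · (7,4)+ 1/5 ✗ · (7,5)# 2/5 ✗ · (7,6)+ 1/5 ✗ · (7,7)# 1/3 ✗
Unsatisfied: (1,2), (1,3), (1,5), (1,6), (2,2), (2,6), (3,2), (3,6), (3,7), (4,2), (4,7), (5,3), (5,4), (6,2), (6,3), (6,4), (6,7), (7,1), (7,3), (7,4), (7,5), (7,6), (7,7) — 23 in total.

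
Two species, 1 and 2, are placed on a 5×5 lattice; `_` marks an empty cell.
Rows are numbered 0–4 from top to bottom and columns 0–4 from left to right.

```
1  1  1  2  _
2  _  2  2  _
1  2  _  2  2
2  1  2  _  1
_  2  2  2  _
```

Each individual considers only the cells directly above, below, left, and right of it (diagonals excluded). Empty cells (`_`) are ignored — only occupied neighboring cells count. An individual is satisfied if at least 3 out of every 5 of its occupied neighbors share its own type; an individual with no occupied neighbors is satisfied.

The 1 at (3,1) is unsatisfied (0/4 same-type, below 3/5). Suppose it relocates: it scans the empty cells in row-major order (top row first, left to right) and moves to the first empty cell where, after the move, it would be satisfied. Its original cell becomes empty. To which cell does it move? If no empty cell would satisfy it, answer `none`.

none

Vacating (3,1). Empty cells in order:
  (0,4): 0/1 same-type → still unsatisfied.
  (1,1): 1/4 same-type → still unsatisfied.
  (1,4): 0/2 same-type → still unsatisfied.
  (2,2): 0/4 same-type → still unsatisfied.
  (3,3): 1/4 same-type → still unsatisfied.
  (4,0): 0/2 same-type → still unsatisfied.
  (4,4): 1/2 same-type → still unsatisfied.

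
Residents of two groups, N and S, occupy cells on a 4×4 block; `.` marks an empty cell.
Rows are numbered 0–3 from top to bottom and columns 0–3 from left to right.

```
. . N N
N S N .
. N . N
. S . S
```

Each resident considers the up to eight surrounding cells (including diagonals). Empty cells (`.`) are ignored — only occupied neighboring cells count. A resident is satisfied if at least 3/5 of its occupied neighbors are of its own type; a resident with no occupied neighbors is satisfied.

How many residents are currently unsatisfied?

6

Row 0: (0,2)N 2/3 ✓ · (0,3)N 2/2 ✓
Row 1: (1,0)N 1/2 ✗ · (1,1)S 0/4 ✗ · (1,2)N 4/5 ✓
Row 2: (2,1)N 2/4 ✗ · (2,3)N 1/2 ✗
Row 3: (3,1)S 0/1 ✗ · (3,3)S 0/1 ✗
Unsatisfied: (1,0), (1,1), (2,1), (2,3), (3,1), (3,3) — 6 in total.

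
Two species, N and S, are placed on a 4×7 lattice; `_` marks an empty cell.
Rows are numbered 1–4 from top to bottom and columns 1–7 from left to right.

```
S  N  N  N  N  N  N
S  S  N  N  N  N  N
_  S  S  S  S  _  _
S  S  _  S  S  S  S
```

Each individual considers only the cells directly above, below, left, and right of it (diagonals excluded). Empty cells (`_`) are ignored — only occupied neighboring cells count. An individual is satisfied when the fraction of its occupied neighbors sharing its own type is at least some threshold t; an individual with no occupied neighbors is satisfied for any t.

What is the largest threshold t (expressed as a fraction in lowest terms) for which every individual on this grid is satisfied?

1/3

(1,1)S 1/2
(1,2)N 1/3
(1,3)N 3/3
(1,4)N 3/3
(1,5)N 3/3
(1,6)N 3/3
(1,7)N 2/2
(2,1)S 2/2
(2,2)S 2/4
(2,3)N 2/4
(2,4)N 3/4
(2,5)N 3/4
(2,6)N 3/3
(2,7)N 2/2
(3,2)S 3/3
(3,3)S 2/3
(3,4)S 3/4
(3,5)S 2/3
(4,1)S 1/1
(4,2)S 2/2
(4,4)S 2/2
(4,5)S 3/3
(4,6)S 2/2
(4,7)S 1/1
The smallest same-type fraction is 1/3 at (1,2), which reduces to 1/3. Any threshold above that leaves this individual unsatisfied.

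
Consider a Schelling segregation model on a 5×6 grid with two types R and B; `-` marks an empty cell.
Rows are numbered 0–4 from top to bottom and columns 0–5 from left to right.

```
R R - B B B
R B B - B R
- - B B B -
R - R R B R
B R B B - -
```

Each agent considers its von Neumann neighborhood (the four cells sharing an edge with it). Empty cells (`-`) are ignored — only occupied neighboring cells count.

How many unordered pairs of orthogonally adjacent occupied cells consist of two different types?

Scan each occupied cell's neighbors to the right and below so each pair is counted once.
From row 0: 2 unlike of 7 pairs (running 2/7).
From row 1: 2 unlike of 5 pairs (running 4/12).
From row 2: 2 unlike of 5 pairs (running 6/17).
From row 3: 5 unlike of 6 pairs (running 11/23).
From row 4: 2 unlike of 3 pairs (running 13/26).
Total adjacent occupied pairs: 26; unlike-type pairs: 13.

13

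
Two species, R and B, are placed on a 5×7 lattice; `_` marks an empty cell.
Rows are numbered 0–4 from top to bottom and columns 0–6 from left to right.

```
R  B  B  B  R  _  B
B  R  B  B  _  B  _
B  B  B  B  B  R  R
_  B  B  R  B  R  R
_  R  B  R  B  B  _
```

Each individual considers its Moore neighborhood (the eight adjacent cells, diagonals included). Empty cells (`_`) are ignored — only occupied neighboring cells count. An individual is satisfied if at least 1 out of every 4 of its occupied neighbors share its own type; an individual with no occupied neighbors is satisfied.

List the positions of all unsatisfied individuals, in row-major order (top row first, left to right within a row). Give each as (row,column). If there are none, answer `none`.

(0,4), (1,1), (3,3), (4,1), (4,3)

Row 0: (0,0)R 1/3 satisfied · (0,1)B 3/5 satisfied · (0,2)B 4/5 satisfied · (0,3)B 3/4 satisfied · (0,4)R 0/3 not · (0,6)B 1/1 satisfied
Row 1: (1,0)B 3/5 satisfied · (1,1)R 1/8 not · (1,2)B 7/8 satisfied · (1,3)B 6/7 satisfied · (1,5)B 2/5 satisfied
Row 2: (2,0)B 3/4 satisfied · (2,1)B 6/7 satisfied · (2,2)B 6/8 satisfied · (2,3)B 6/7 satisfied · (2,4)B 4/7 satisfied · (2,5)R 3/6 satisfied · (2,6)R 3/4 satisfied
Row 3: (3,1)B 5/6 satisfied · (3,2)B 5/8 satisfied · (3,3)R 1/8 not · (3,4)B 4/8 satisfied · (3,5)R 3/7 satisfied · (3,6)R 3/4 satisfied
Row 4: (4,1)R 0/3 not · (4,2)B 2/5 satisfied · (4,3)R 1/5 not · (4,4)B 2/5 satisfied · (4,5)B 2/4 satisfied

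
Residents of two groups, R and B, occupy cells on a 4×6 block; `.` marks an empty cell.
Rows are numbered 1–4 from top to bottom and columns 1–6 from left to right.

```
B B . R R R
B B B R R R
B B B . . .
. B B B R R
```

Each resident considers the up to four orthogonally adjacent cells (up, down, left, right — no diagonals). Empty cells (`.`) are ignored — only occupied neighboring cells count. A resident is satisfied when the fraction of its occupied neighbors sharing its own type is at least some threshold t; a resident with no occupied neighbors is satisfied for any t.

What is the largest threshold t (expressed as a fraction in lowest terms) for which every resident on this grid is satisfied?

(1,1)B 2/2
(1,2)B 2/2
(1,4)R 2/2
(1,5)R 3/3
(1,6)R 2/2
(2,1)B 3/3
(2,2)B 4/4
(2,3)B 2/3
(2,4)R 2/3
(2,5)R 3/3
(2,6)R 2/2
(3,1)B 2/2
(3,2)B 4/4
(3,3)B 3/3
(4,2)B 2/2
(4,3)B 3/3
(4,4)B 1/2
(4,5)R 1/2
(4,6)R 1/1
The smallest same-type fraction is 1/2 at (4,4), which reduces to 1/2. Any threshold above that leaves this resident unsatisfied.

1/2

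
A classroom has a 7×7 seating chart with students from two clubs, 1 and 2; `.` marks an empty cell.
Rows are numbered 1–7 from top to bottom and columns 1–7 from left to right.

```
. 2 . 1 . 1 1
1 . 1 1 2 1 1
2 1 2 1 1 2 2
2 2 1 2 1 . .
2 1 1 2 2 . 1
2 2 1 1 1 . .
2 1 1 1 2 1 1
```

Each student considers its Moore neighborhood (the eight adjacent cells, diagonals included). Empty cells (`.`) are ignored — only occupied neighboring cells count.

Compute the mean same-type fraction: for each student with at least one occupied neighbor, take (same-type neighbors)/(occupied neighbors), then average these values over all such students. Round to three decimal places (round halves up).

(1,2)2 0/2
(1,4)1 2/3
(1,6)1 3/4
(1,7)1 3/3
(2,1)1 1/3
(2,3)1 4/6
(2,4)1 4/6
(2,5)2 1/7
(2,6)1 4/7
(2,7)1 3/5
(3,1)2 2/4
(3,2)1 3/7
(3,3)2 2/7
(3,4)1 5/8
(3,5)1 4/7
(3,6)2 2/6
(3,7)2 1/3
(4,1)2 3/5
(4,2)2 4/8
(4,3)1 4/8
(4,4)2 3/8
(4,5)1 2/6
(5,1)2 4/5
(5,2)1 3/8
(5,3)1 4/8
(5,4)2 2/8
(5,5)2 2/5
(5,7)1 — no occupied neighbors
(6,1)2 3/5
(6,2)2 3/8
(6,3)1 6/8
(6,4)1 5/8
(6,5)1 3/6
(7,1)2 2/3
(7,2)1 2/5
(7,3)1 4/5
(7,4)1 4/5
(7,5)2 0/4
(7,6)1 2/3
(7,7)1 1/1
Sum over 39 students: 0/2 + 2/3 + 3/4 + 3/3 + 1/3 + 4/6 + 4/6 + 1/7 + 4/7 + 3/5 + 2/4 + 3/7 + 2/7 + 5/8 + 4/7 + 2/6 + 1/3 + 3/5 + 4/8 + 4/8 + 3/8 + 2/6 + 4/5 + 3/8 + 4/8 + 2/8 + 2/5 + 3/5 + 3/8 + 6/8 + 5/8 + 3/6 + 2/3 + 2/5 + 4/5 + 4/5 + 0/4 + 2/3 + 1/1 = 487/24; mean = 487/24 ÷ 39 = 487/936 = 0.520299… → 0.520.

0.520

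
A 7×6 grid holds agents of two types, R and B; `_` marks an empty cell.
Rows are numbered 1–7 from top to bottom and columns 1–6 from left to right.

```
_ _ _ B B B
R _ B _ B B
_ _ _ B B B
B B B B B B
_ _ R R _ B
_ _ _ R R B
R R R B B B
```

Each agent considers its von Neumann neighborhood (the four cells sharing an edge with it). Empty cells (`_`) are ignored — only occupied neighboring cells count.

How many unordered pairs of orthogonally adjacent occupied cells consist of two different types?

Scan each occupied cell's neighbors to the right and below so each pair is counted once.
Row 1: B(1,4)–B(1,5)= B(1,5)–B(1,6)= B(1,5)–B(2,5)= B(1,6)–B(2,6)=  → 0/4 unlike.
Row 2: B(2,5)–B(2,6)= B(2,5)–B(3,5)= B(2,6)–B(3,6)=  → 0/3 unlike.
Row 3: B(3,4)–B(3,5)= B(3,4)–B(4,4)= B(3,5)–B(3,6)= B(3,5)–B(4,5)= B(3,6)–B(4,6)=  → 0/5 unlike.
Row 4: B(4,1)–B(4,2)= B(4,2)–B(4,3)= B(4,3)–B(4,4)= B(4,3)–R(5,3)≠ B(4,4)–B(4,5)= B(4,4)–R(5,4)≠ B(4,5)–B(4,6)= B(4,6)–B(5,6)=  → 2/8 unlike.
Row 5: R(5,3)–R(5,4)= R(5,4)–R(6,4)= B(5,6)–B(6,6)=  → 0/3 unlike.
Row 6: R(6,4)–R(6,5)= R(6,4)–B(7,4)≠ R(6,5)–B(6,6)≠ R(6,5)–B(7,5)≠ B(6,6)–B(7,6)=  → 3/5 unlike.
Row 7: R(7,1)–R(7,2)= R(7,2)–R(7,3)= R(7,3)–B(7,4)≠ B(7,4)–B(7,5)= B(7,5)–B(7,6)=  → 1/5 unlike.
Total adjacent occupied pairs: 33; unlike-type pairs: 6.

6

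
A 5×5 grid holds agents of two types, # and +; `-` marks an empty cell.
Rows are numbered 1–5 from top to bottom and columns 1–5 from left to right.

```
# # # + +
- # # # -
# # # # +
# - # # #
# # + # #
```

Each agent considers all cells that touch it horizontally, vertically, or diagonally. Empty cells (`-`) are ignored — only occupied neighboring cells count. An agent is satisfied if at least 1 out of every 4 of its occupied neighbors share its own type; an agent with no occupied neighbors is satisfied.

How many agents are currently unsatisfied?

2

(1,1)# 2/2 ok
(1,2)# 4/4 ok
(1,3)# 4/5 ok
(1,4)+ 1/4 ok
(1,5)+ 1/2 ok
(2,2)# 7/7 ok
(2,3)# 7/8 ok
(2,4)# 4/7 ok
(3,1)# 3/3 ok
(3,2)# 6/6 ok
(3,3)# 7/7 ok
(3,4)# 6/7 ok
(3,5)+ 0/4 unhappy
(4,1)# 4/4 ok
(4,3)# 6/7 ok
(4,4)# 6/8 ok
(4,5)# 4/5 ok
(5,1)# 2/2 ok
(5,2)# 3/4 ok
(5,3)+ 0/4 unhappy
(5,4)# 4/5 ok
(5,5)# 3/3 ok
Unsatisfied: (3,5), (5,3) — 2 in total.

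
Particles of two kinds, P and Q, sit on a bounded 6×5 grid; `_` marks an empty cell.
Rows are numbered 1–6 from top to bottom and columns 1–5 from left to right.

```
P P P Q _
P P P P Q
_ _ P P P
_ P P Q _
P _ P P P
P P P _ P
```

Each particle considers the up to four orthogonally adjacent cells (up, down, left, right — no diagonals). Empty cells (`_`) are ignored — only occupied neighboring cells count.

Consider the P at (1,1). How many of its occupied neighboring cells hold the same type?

Occupied neighbors of (1,1): (2,1)=P, (1,2)=P.
Same type (P): 2 of 2.

2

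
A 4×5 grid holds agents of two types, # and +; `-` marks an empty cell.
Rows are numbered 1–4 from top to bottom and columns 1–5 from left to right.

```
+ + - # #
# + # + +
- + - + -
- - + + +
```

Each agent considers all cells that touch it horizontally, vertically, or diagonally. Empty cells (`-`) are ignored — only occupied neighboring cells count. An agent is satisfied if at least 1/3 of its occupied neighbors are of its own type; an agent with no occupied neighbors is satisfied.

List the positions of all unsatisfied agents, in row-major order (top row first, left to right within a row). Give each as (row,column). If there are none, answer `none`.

(1,1)+ 2/3 satisfied
(1,2)+ 2/4 satisfied
(1,4)# 2/4 satisfied
(1,5)# 1/3 satisfied
(2,1)# 0/4 not
(2,2)+ 3/5 satisfied
(2,3)# 1/6 not
(2,4)+ 2/5 satisfied
(2,5)+ 2/4 satisfied
(3,2)+ 2/4 satisfied
(3,4)+ 5/6 satisfied
(4,3)+ 3/3 satisfied
(4,4)+ 3/3 satisfied
(4,5)+ 2/2 satisfied

(2,1), (2,3)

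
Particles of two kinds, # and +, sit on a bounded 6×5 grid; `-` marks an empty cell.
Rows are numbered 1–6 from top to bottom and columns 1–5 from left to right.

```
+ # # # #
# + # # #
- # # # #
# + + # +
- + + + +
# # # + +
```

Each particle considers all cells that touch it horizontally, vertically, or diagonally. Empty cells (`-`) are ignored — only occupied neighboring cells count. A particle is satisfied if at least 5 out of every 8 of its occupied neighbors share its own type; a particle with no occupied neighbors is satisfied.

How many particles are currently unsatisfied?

Row 1: (1,1)+ 1/3 ✗ · (1,2)# 3/5 ✗ · (1,3)# 4/5 ✓ · (1,4)# 5/5 ✓ · (1,5)# 3/3 ✓
Row 2: (2,1)# 2/4 ✗ · (2,2)+ 1/7 ✗ · (2,3)# 7/8 ✓ · (2,4)# 8/8 ✓ · (2,5)# 5/5 ✓
Row 3: (3,2)# 4/7 ✗ · (3,3)# 5/8 ✓ · (3,4)# 6/8 ✓ · (3,5)# 4/5 ✓
Row 4: (4,1)# 1/3 ✗ · (4,2)+ 3/6 ✗ · (4,3)+ 4/8 ✗ · (4,4)# 3/8 ✗ · (4,5)+ 2/5 ✗
Row 5: (5,2)+ 3/7 ✗ · (5,3)+ 5/8 ✓ · (5,4)+ 6/8 ✓ · (5,5)+ 4/5 ✓
Row 6: (6,1)# 1/2 ✗ · (6,2)# 2/4 ✗ · (6,3)# 1/5 ✗ · (6,4)+ 4/5 ✓ · (6,5)+ 3/3 ✓
Unsatisfied: (1,1), (1,2), (2,1), (2,2), (3,2), (4,1), (4,2), (4,3), (4,4), (4,5), (5,2), (6,1), (6,2), (6,3) — 14 in total.

14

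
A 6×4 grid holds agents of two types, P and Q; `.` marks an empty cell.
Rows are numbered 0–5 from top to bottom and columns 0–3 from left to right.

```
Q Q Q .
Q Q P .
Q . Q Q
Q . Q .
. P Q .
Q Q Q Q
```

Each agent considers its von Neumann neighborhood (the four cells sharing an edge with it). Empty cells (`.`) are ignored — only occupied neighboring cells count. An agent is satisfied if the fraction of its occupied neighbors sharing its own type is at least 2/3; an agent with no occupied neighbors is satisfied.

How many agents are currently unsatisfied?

Row 0: (0,0)Q 2/2 satisfied · (0,1)Q 3/3 satisfied · (0,2)Q 1/2 not
Row 1: (1,0)Q 3/3 satisfied · (1,1)Q 2/3 satisfied · (1,2)P 0/3 not
Row 2: (2,0)Q 2/2 satisfied · (2,2)Q 2/3 satisfied · (2,3)Q 1/1 satisfied
Row 3: (3,0)Q 1/1 satisfied · (3,2)Q 2/2 satisfied
Row 4: (4,1)P 0/2 not · (4,2)Q 2/3 satisfied
Row 5: (5,0)Q 1/1 satisfied · (5,1)Q 2/3 satisfied · (5,2)Q 3/3 satisfied · (5,3)Q 1/1 satisfied
Unsatisfied: (0,2), (1,2), (4,1) — 3 in total.

3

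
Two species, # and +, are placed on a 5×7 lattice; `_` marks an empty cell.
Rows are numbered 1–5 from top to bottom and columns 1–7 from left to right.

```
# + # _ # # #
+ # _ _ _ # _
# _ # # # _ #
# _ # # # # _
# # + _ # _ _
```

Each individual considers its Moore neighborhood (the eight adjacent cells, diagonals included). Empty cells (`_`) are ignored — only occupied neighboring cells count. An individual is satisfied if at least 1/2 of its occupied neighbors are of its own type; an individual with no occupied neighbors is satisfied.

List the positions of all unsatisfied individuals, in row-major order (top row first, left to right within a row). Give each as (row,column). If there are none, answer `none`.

(1,1), (1,2), (2,1), (5,3)

(1,1)# 1/3 not
(1,2)+ 1/4 not
(1,3)# 1/2 satisfied
(1,5)# 2/2 satisfied
(1,6)# 3/3 satisfied
(1,7)# 2/2 satisfied
(2,1)+ 1/4 not
(2,2)# 4/6 satisfied
(2,6)# 5/5 satisfied
(3,1)# 2/3 satisfied
(3,3)# 4/4 satisfied
(3,4)# 5/5 satisfied
(3,5)# 5/5 satisfied
(3,7)# 2/2 satisfied
(4,1)# 3/3 satisfied
(4,3)# 4/5 satisfied
(4,4)# 6/7 satisfied
(4,5)# 5/5 satisfied
(4,6)# 4/4 satisfied
(5,1)# 2/2 satisfied
(5,2)# 3/4 satisfied
(5,3)+ 0/3 not
(5,5)# 3/3 satisfied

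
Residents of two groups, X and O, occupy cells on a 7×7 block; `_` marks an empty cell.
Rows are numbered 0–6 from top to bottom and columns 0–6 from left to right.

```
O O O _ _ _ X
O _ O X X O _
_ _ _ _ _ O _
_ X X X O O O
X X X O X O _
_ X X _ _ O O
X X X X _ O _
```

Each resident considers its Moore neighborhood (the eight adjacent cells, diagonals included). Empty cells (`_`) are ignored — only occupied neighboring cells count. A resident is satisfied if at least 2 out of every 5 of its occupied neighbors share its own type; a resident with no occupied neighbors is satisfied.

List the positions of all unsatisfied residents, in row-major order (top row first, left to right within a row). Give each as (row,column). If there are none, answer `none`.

Row 0: (0,0)O 2/2 ok · (0,1)O 4/4 ok · (0,2)O 2/3 ok · (0,6)X 0/1 unhappy
Row 1: (1,0)O 2/2 ok · (1,2)O 2/3 ok · (1,3)X 1/3 unhappy · (1,4)X 1/3 unhappy · (1,5)O 1/3 unhappy
Row 2: (2,5)O 4/5 ok
Row 3: (3,1)X 4/4 ok · (3,2)X 4/5 ok · (3,3)X 3/5 ok · (3,4)O 4/6 ok · (3,5)O 4/5 ok · (3,6)O 3/3 ok
Row 4: (4,0)X 3/3 ok · (4,1)X 6/6 ok · (4,2)X 6/7 ok · (4,3)O 1/6 unhappy · (4,4)X 1/6 unhappy · (4,5)O 5/6 ok
Row 5: (5,1)X 7/7 ok · (5,2)X 6/7 ok · (5,5)O 3/4 ok · (5,6)O 3/3 ok
Row 6: (6,0)X 2/2 ok · (6,1)X 4/4 ok · (6,2)X 4/4 ok · (6,3)X 2/2 ok · (6,5)O 2/2 ok

(0,6), (1,3), (1,4), (1,5), (4,3), (4,4)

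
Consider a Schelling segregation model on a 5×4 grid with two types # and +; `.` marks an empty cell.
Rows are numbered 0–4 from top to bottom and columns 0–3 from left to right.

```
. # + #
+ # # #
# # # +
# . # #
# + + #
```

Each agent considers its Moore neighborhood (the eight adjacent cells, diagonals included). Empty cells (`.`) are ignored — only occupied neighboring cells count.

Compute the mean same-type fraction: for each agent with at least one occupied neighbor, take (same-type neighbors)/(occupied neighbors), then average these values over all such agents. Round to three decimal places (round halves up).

0.516

(0,1)# 2/4
(0,2)+ 0/5
(0,3)# 2/3
(1,0)+ 0/4
(1,1)# 5/7
(1,2)# 6/8
(1,3)# 3/5
(2,0)# 3/4
(2,1)# 6/7
(2,2)# 6/7
(2,3)+ 0/5
(3,0)# 3/4
(3,2)# 4/7
(3,3)# 3/5
(4,0)# 1/2
(4,1)+ 1/4
(4,2)+ 1/4
(4,3)# 2/3
Sum over 18 agents: 2/4 + 0/5 + 2/3 + 0/4 + 5/7 + 6/8 + 3/5 + 3/4 + 6/7 + 6/7 + 0/5 + 3/4 + 4/7 + 3/5 + 1/2 + 1/4 + 1/4 + 2/3 = 557/60; mean = 557/60 ÷ 18 = 557/1080 = 0.515740… → 0.516.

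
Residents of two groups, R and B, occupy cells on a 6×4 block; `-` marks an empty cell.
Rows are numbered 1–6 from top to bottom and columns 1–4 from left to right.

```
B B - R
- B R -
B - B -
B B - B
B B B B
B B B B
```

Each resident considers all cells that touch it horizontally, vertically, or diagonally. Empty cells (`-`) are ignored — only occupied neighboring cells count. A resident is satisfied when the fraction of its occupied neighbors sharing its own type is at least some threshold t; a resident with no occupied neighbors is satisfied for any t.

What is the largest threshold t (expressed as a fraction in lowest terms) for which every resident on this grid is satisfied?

(1,1)B 2/2
(1,2)B 2/3
(1,4)R 1/1
(2,2)B 4/5
(2,3)R 1/4
(3,1)B 3/3
(3,3)B 3/4
(4,1)B 4/4
(4,2)B 6/6
(4,4)B 3/3
(5,1)B 5/5
(5,2)B 7/7
(5,3)B 7/7
(5,4)B 4/4
(6,1)B 3/3
(6,2)B 5/5
(6,3)B 5/5
(6,4)B 3/3
The smallest same-type fraction is 1/4 at (2,3), which reduces to 1/4. Any threshold above that leaves this resident unsatisfied.

1/4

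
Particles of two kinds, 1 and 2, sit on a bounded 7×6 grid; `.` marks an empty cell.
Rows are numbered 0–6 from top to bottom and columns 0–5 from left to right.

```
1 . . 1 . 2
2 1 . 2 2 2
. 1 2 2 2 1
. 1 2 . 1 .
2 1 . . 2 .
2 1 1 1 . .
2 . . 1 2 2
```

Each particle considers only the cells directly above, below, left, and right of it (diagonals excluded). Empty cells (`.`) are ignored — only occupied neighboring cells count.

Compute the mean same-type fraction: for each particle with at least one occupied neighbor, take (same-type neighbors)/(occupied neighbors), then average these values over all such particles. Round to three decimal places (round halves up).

Row 0: (0,0)1 0/1 · (0,3)1 0/1 · (0,5)2 1/1
Row 1: (1,0)2 0/2 · (1,1)1 1/2 · (1,3)2 2/3 · (1,4)2 3/3 · (1,5)2 2/3
Row 2: (2,1)1 2/3 · (2,2)2 2/3 · (2,3)2 3/3 · (2,4)2 2/4 · (2,5)1 0/2
Row 3: (3,1)1 2/3 · (3,2)2 1/2 · (3,4)1 0/2
Row 4: (4,0)2 1/2 · (4,1)1 2/3 · (4,4)2 0/1
Row 5: (5,0)2 2/3 · (5,1)1 2/3 · (5,2)1 2/2 · (5,3)1 2/2
Row 6: (6,0)2 1/1 · (6,3)1 1/2 · (6,4)2 1/2 · (6,5)2 1/1
Sum over 27 particles: 0/1 + 0/1 + 1/1 + 0/2 + 1/2 + 2/3 + 3/3 + 2/3 + 2/3 + 2/3 + 3/3 + 2/4 + 0/2 + 2/3 + 1/2 + 0/2 + 1/2 + 2/3 + 0/1 + 2/3 + 2/3 + 2/2 + 2/2 + 1/1 + 1/2 + 1/2 + 1/1 = 46/3; mean = 46/3 ÷ 27 = 46/81 = 0.567901… → 0.568.

0.568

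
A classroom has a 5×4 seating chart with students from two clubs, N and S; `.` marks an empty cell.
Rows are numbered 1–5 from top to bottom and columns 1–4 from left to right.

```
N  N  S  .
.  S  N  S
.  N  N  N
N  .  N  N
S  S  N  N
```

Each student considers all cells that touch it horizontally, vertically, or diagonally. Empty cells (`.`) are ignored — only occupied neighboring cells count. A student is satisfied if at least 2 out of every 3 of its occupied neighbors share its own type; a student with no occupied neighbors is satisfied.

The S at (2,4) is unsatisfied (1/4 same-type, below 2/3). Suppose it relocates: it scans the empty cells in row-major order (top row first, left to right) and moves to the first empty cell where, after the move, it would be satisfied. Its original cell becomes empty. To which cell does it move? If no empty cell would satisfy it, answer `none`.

Vacating (2,4). Empty cells in order:
  (1,4): 1/2 same-type → still unsatisfied.
  (2,1): 1/4 same-type → still unsatisfied.
  (3,1): 1/3 same-type → still unsatisfied.
  (4,2): 2/7 same-type → still unsatisfied.

none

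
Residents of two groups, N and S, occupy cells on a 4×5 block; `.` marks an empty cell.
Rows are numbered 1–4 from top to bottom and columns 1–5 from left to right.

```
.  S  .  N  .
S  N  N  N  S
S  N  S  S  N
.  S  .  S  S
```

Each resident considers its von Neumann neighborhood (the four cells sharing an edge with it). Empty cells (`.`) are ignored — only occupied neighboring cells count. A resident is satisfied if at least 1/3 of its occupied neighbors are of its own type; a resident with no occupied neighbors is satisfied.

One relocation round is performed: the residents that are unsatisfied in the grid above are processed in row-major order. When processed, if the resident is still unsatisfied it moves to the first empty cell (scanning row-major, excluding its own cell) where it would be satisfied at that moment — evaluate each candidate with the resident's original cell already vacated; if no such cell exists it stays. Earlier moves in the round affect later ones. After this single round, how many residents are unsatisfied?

Initially unsatisfied (in order): (1,2), (2,5), (3,2), (3,5), (4,2).
  (1,2) → (1,1).
  (2,5) → (1,2).
  (3,2) → (1,3).
  (3,5) → (1,5).
  (4,2): now satisfied by earlier moves; stays.
Resulting grid:
S S N N N
S N N N .
S . S S .
. S . S S
All satisfied now.

0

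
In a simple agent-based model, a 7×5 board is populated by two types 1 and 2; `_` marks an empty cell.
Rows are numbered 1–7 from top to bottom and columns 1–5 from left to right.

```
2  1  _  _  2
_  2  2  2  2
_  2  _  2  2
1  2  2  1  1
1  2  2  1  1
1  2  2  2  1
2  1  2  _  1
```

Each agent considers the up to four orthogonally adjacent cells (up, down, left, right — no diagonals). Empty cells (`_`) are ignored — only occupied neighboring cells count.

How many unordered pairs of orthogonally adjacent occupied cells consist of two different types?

15

Scan each occupied cell's neighbors to the right and below so each pair is counted once.
Row 1: 2(1,1)–1(1,2)≠ 1(1,2)–2(2,2)≠ 2(1,5)–2(2,5)=  → 2/3 unlike.
Row 2: 2(2,2)–2(2,3)= 2(2,2)–2(3,2)= 2(2,3)–2(2,4)= 2(2,4)–2(2,5)= 2(2,4)–2(3,4)= 2(2,5)–2(3,5)=  → 0/6 unlike.
Row 3: 2(3,2)–2(4,2)= 2(3,4)–2(3,5)= 2(3,4)–1(4,4)≠ 2(3,5)–1(4,5)≠  → 2/4 unlike.
Row 4: 1(4,1)–2(4,2)≠ 1(4,1)–1(5,1)= 2(4,2)–2(4,3)= 2(4,2)–2(5,2)= 2(4,3)–1(4,4)≠ 2(4,3)–2(5,3)= 1(4,4)–1(4,5)= 1(4,4)–1(5,4)= 1(4,5)–1(5,5)=  → 2/9 unlike.
Row 5: 1(5,1)–2(5,2)≠ 1(5,1)–1(6,1)= 2(5,2)–2(5,3)= 2(5,2)–2(6,2)= 2(5,3)–1(5,4)≠ 2(5,3)–2(6,3)= 1(5,4)–1(5,5)= 1(5,4)–2(6,4)≠ 1(5,5)–1(6,5)=  → 3/9 unlike.
Row 6: 1(6,1)–2(6,2)≠ 1(6,1)–2(7,1)≠ 2(6,2)–2(6,3)= 2(6,2)–1(7,2)≠ 2(6,3)–2(6,4)= 2(6,3)–2(7,3)= 2(6,4)–1(6,5)≠ 1(6,5)–1(7,5)=  → 4/8 unlike.
Row 7: 2(7,1)–1(7,2)≠ 1(7,2)–2(7,3)≠  → 2/2 unlike.
Total adjacent occupied pairs: 41; unlike-type pairs: 15.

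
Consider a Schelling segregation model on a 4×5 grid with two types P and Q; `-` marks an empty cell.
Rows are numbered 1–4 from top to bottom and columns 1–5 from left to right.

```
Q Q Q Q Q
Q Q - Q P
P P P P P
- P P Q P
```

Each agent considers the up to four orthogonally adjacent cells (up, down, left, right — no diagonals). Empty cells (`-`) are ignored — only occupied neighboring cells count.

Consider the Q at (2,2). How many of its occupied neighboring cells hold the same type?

Occupied neighbors of (2,2): (1,2)=Q, (3,2)=P, (2,1)=Q.
Same type (Q): 2 of 3.

2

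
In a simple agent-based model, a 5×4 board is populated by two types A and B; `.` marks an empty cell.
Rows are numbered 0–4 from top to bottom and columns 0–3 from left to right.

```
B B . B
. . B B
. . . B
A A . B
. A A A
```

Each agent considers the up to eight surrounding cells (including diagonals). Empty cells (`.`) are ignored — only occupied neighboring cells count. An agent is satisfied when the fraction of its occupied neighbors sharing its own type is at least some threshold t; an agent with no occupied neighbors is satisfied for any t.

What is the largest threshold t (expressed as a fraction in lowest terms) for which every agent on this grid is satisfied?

1/3

Row 0: (0,0)B 1/1 · (0,1)B 2/2 · (0,3)B 2/2
Row 1: (1,2)B 4/4 · (1,3)B 3/3
Row 2: (2,3)B 3/3
Row 3: (3,0)A 2/2 · (3,1)A 3/3 · (3,3)B 1/3
Row 4: (4,1)A 3/3 · (4,2)A 3/4 · (4,3)A 1/2
The smallest same-type fraction is 1/3 at (3,3), which reduces to 1/3. Any threshold above that leaves this agent unsatisfied.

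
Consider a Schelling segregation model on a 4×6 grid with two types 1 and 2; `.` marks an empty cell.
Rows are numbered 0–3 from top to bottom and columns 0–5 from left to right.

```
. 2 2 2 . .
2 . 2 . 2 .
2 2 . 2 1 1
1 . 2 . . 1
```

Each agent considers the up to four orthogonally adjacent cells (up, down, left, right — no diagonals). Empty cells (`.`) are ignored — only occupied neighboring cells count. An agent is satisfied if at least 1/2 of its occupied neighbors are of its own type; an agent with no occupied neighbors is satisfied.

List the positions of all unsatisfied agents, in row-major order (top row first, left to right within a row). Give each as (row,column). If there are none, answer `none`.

(1,4), (2,3), (2,4), (3,0)

Row 0: (0,1)2 1/1 ok · (0,2)2 3/3 ok · (0,3)2 1/1 ok
Row 1: (1,0)2 1/1 ok · (1,2)2 1/1 ok · (1,4)2 0/1 unhappy
Row 2: (2,0)2 2/3 ok · (2,1)2 1/1 ok · (2,3)2 0/1 unhappy · (2,4)1 1/3 unhappy · (2,5)1 2/2 ok
Row 3: (3,0)1 0/1 unhappy · (3,2)2 0/0 ok · (3,5)1 1/1 ok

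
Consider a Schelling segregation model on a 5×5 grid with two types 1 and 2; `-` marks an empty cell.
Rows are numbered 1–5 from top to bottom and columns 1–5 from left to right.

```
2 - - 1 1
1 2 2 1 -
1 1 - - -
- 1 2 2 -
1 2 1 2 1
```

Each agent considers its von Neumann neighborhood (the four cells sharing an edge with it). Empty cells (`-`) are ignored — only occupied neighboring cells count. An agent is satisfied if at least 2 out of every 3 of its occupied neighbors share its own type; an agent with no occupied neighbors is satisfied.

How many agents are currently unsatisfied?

Row 1: (1,1)2 0/1 unhappy · (1,4)1 2/2 ok · (1,5)1 1/1 ok
Row 2: (2,1)1 1/3 unhappy · (2,2)2 1/3 unhappy · (2,3)2 1/2 unhappy · (2,4)1 1/2 unhappy
Row 3: (3,1)1 2/2 ok · (3,2)1 2/3 ok
Row 4: (4,2)1 1/3 unhappy · (4,3)2 1/3 unhappy · (4,4)2 2/2 ok
Row 5: (5,1)1 0/1 unhappy · (5,2)2 0/3 unhappy · (5,3)1 0/3 unhappy · (5,4)2 1/3 unhappy · (5,5)1 0/1 unhappy
Unsatisfied: (1,1), (2,1), (2,2), (2,3), (2,4), (4,2), (4,3), (5,1), (5,2), (5,3), (5,4), (5,5) — 12 in total.

12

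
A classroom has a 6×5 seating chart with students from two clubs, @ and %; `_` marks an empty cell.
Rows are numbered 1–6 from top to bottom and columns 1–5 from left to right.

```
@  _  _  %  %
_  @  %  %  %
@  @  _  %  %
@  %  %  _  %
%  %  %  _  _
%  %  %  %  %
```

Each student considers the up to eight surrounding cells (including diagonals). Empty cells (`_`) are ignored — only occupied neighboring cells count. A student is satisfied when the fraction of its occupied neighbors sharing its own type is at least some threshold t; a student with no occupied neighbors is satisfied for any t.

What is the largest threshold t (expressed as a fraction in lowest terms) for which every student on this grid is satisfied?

2/5

(1,1)@ 1/1
(1,4)% 4/4
(1,5)% 3/3
(2,2)@ 3/4
(2,3)% 3/5
(2,4)% 6/6
(2,5)% 5/5
(3,1)@ 3/4
(3,2)@ 3/6
(3,4)% 6/6
(3,5)% 4/4
(4,1)@ 2/5
(4,2)% 4/7
(4,3)% 4/5
(4,5)% 2/2
(5,1)% 4/5
(5,2)% 7/8
(5,3)% 6/6
(6,1)% 3/3
(6,2)% 5/5
(6,3)% 4/4
(6,4)% 3/3
(6,5)% 1/1
The smallest same-type fraction is 2/5 at (4,1), which reduces to 2/5. Any threshold above that leaves this student unsatisfied.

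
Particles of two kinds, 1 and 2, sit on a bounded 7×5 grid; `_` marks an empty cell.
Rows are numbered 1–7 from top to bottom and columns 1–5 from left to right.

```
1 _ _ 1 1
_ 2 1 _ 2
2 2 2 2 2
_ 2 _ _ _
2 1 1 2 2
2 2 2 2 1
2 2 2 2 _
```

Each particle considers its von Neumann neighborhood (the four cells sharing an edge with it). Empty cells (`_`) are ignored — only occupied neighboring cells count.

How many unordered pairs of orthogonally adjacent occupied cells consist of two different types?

10

Scan each occupied cell's neighbors to the right and below so each pair is counted once.
Row 1: 1(1,4)–1(1,5)= 1(1,5)–2(2,5)≠  → 1/2 unlike.
Row 2: 2(2,2)–1(2,3)≠ 2(2,2)–2(3,2)= 1(2,3)–2(3,3)≠ 2(2,5)–2(3,5)=  → 2/4 unlike.
Row 3: 2(3,1)–2(3,2)= 2(3,2)–2(3,3)= 2(3,2)–2(4,2)= 2(3,3)–2(3,4)= 2(3,4)–2(3,5)=  → 0/5 unlike.
Row 4: 2(4,2)–1(5,2)≠  → 1/1 unlike.
Row 5: 2(5,1)–1(5,2)≠ 2(5,1)–2(6,1)= 1(5,2)–1(5,3)= 1(5,2)–2(6,2)≠ 1(5,3)–2(5,4)≠ 1(5,3)–2(6,3)≠ 2(5,4)–2(5,5)= 2(5,4)–2(6,4)= 2(5,5)–1(6,5)≠  → 5/9 unlike.
Row 6: 2(6,1)–2(6,2)= 2(6,1)–2(7,1)= 2(6,2)–2(6,3)= 2(6,2)–2(7,2)= 2(6,3)–2(6,4)= 2(6,3)–2(7,3)= 2(6,4)–1(6,5)≠ 2(6,4)–2(7,4)=  → 1/8 unlike.
Row 7: 2(7,1)–2(7,2)= 2(7,2)–2(7,3)= 2(7,3)–2(7,4)=  → 0/3 unlike.
Total adjacent occupied pairs: 32; unlike-type pairs: 10.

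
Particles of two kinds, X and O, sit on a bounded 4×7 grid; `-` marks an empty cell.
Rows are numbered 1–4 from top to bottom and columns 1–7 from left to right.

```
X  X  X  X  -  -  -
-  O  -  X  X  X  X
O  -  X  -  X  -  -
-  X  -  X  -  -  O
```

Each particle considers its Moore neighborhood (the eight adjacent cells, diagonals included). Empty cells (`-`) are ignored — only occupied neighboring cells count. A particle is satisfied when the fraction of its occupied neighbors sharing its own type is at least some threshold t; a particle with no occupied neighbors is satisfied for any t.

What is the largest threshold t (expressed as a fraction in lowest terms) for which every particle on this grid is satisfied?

Row 1: (1,1)X 1/2 · (1,2)X 2/3 · (1,3)X 3/4 · (1,4)X 3/3
Row 2: (2,2)O 1/5 · (2,4)X 5/5 · (2,5)X 4/4 · (2,6)X 3/3 · (2,7)X 1/1
Row 3: (3,1)O 1/2 · (3,3)X 3/4 · (3,5)X 4/4
Row 4: (4,2)X 1/2 · (4,4)X 2/2 · (4,7)O — no occupied neighbors
The smallest same-type fraction is 1/5 at (2,2), which reduces to 1/5. Any threshold above that leaves this particle unsatisfied.

1/5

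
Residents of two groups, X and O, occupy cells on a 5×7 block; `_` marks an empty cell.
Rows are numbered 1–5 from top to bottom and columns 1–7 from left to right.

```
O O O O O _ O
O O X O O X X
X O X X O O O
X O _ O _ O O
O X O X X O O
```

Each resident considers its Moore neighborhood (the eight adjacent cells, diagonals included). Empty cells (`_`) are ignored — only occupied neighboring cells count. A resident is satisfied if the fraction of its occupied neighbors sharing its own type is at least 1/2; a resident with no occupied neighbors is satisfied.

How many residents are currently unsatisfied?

Row 1: (1,1)O 3/3 satisfied · (1,2)O 4/5 satisfied · (1,3)O 4/5 satisfied · (1,4)O 4/5 satisfied · (1,5)O 3/4 satisfied · (1,7)O 0/2 not
Row 2: (2,1)O 4/5 satisfied · (2,2)O 5/8 satisfied · (2,3)X 2/8 not · (2,4)O 5/8 satisfied · (2,5)O 5/7 satisfied · (2,6)X 1/7 not · (2,7)X 1/4 not
Row 3: (3,1)X 1/5 not · (3,2)O 3/7 not · (3,3)X 2/7 not · (3,4)X 2/6 not · (3,5)O 5/7 satisfied · (3,6)O 5/7 satisfied · (3,7)O 3/5 satisfied
Row 4: (4,1)X 2/5 not · (4,2)O 3/7 not · (4,4)O 2/6 not · (4,6)O 6/7 satisfied · (4,7)O 5/5 satisfied
Row 5: (5,1)O 1/3 not · (5,2)X 1/4 not · (5,3)O 2/4 satisfied · (5,4)X 1/3 not · (5,5)X 1/4 not · (5,6)O 3/4 satisfied · (5,7)O 3/3 satisfied
Unsatisfied: (1,7), (2,3), (2,6), (2,7), (3,1), (3,2), (3,3), (3,4), (4,1), (4,2), (4,4), (5,1), (5,2), (5,4), (5,5) — 15 in total.

15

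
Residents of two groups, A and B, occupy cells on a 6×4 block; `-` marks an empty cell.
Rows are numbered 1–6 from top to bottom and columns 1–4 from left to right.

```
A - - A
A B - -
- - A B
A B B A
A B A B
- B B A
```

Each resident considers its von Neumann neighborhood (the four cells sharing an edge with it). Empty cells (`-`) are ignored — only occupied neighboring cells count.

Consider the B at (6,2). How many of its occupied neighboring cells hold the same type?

2

Occupied neighbors of (6,2): (5,2)=B, (6,3)=B.
Same type (B): 2 of 2.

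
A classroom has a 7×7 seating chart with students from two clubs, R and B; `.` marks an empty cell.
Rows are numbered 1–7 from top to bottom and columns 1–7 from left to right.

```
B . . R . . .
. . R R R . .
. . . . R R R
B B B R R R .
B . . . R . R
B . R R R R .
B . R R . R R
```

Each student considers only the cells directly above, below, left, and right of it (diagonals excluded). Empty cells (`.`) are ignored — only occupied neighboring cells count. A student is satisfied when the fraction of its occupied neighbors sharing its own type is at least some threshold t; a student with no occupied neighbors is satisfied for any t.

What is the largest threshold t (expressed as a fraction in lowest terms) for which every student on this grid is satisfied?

1/2

Row 1: (1,1)B — no occupied neighbors · (1,4)R 1/1
Row 2: (2,3)R 1/1 · (2,4)R 3/3 · (2,5)R 2/2
Row 3: (3,5)R 3/3 · (3,6)R 3/3 · (3,7)R 1/1
Row 4: (4,1)B 2/2 · (4,2)B 2/2 · (4,3)B 1/2 · (4,4)R 1/2 · (4,5)R 4/4 · (4,6)R 2/2
Row 5: (5,1)B 2/2 · (5,5)R 2/2 · (5,7)R — no occupied neighbors
Row 6: (6,1)B 2/2 · (6,3)R 2/2 · (6,4)R 3/3 · (6,5)R 3/3 · (6,6)R 2/2
Row 7: (7,1)B 1/1 · (7,3)R 2/2 · (7,4)R 2/2 · (7,6)R 2/2 · (7,7)R 1/1
The smallest same-type fraction is 1/2 at (4,3), which reduces to 1/2. Any threshold above that leaves this student unsatisfied.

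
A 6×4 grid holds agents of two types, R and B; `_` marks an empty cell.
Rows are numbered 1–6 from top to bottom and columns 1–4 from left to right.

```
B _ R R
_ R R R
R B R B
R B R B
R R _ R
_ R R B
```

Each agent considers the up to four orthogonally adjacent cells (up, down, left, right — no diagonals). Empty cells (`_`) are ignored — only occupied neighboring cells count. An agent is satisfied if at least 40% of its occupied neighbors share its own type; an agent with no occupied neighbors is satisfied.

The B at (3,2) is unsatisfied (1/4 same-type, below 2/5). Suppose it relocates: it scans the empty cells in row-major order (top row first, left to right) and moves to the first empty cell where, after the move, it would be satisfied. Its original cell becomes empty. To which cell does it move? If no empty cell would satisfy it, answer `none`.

none

Vacating (3,2). Empty cells in order:
  (1,2): 1/3 same-type → still unsatisfied.
  (2,1): 1/3 same-type → still unsatisfied.
  (5,3): 0/4 same-type → still unsatisfied.
  (6,1): 0/2 same-type → still unsatisfied.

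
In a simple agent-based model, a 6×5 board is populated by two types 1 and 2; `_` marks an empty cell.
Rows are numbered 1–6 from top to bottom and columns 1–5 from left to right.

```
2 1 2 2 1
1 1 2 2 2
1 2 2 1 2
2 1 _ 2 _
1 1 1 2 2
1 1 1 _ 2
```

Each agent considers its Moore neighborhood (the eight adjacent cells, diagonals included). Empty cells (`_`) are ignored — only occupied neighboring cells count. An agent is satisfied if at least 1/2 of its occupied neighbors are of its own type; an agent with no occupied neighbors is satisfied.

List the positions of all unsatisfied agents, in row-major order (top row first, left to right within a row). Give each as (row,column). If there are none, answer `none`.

(1,1), (1,2), (1,5), (2,2), (3,2), (3,4), (4,1)

(1,1)2 0/3 unhappy
(1,2)1 2/5 unhappy
(1,3)2 3/5 ok
(1,4)2 4/5 ok
(1,5)1 0/3 unhappy
(2,1)1 3/5 ok
(2,2)1 3/8 unhappy
(2,3)2 5/8 ok
(2,4)2 6/8 ok
(2,5)2 3/5 ok
(3,1)1 3/5 ok
(3,2)2 3/7 unhappy
(3,3)2 4/7 ok
(3,4)1 0/6 unhappy
(3,5)2 3/4 ok
(4,1)2 1/5 unhappy
(4,2)1 4/7 ok
(4,4)2 4/6 ok
(5,1)1 4/5 ok
(5,2)1 6/7 ok
(5,3)1 4/6 ok
(5,4)2 3/5 ok
(5,5)2 3/3 ok
(6,1)1 3/3 ok
(6,2)1 5/5 ok
(6,3)1 3/4 ok
(6,5)2 2/2 ok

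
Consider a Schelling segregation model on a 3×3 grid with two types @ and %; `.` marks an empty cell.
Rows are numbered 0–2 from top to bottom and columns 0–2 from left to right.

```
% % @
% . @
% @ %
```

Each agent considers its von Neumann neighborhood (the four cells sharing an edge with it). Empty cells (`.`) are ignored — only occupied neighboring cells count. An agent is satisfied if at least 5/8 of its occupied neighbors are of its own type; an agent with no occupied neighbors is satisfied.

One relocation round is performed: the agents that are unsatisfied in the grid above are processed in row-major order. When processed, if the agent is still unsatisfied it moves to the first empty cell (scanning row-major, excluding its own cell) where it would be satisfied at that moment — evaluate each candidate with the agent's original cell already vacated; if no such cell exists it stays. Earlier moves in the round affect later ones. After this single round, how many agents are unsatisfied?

6

Initially unsatisfied (in order): (0,1), (0,2), (1,2), (2,0), (2,1), (2,2).
  (0,1): no empty cell satisfies it; stays.
  (0,2): no empty cell satisfies it; stays.
  (1,2): no empty cell satisfies it; stays.
  (2,0): no empty cell satisfies it; stays.
  (2,1): no empty cell satisfies it; stays.
  (2,2): no empty cell satisfies it; stays.
Resulting grid:
% % @
% . @
% @ %
Unsatisfied now: (0,1), (0,2), (1,2), (2,0), (2,1), (2,2).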